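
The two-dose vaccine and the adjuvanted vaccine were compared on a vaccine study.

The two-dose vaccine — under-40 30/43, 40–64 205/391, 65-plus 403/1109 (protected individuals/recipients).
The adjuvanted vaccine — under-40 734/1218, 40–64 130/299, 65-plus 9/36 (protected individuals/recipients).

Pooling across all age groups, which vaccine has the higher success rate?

the adjuvanted vaccine

Under-40: the two-dose vaccine 30/43 = 69.8%, the adjuvanted vaccine 734/1218 = 60.3% → the two-dose vaccine
40–64: the two-dose vaccine 205/391 = 52.4%, the adjuvanted vaccine 130/299 = 43.5% → the two-dose vaccine
65-plus: the two-dose vaccine 403/1109 = 36.3%, the adjuvanted vaccine 9/36 = 25.0% → the two-dose vaccine
Overall: the two-dose vaccine 638/1543 = 41.3%, the adjuvanted vaccine 873/1553 = 56.2% → the adjuvanted vaccine
(The two-dose vaccine wins every age group but the adjuvanted vaccine wins overall — the two-dose vaccine's recipients skew toward the low-rate 65-plus group.)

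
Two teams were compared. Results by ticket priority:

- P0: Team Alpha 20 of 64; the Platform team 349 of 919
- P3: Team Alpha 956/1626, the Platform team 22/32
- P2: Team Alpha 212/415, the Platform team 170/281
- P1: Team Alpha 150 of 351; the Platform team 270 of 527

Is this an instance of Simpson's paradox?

Yes

P0: Team Alpha 20/64 = 31.2%, the Platform team 349/919 = 38.0% → the Platform team
P3: Team Alpha 956/1626 = 58.8%, the Platform team 22/32 = 68.8% → the Platform team
P2: Team Alpha 212/415 = 51.1%, the Platform team 170/281 = 60.5% → the Platform team
P1: Team Alpha 150/351 = 42.7%, the Platform team 270/527 = 51.2% → the Platform team
Overall: Team Alpha 1338/2456 = 54.5%, the Platform team 811/1759 = 46.1% → Team Alpha
The Platform team wins each ticket group but Team Alpha wins overall — the comparison reverses. The Platform team's tickets skew toward P0, which has a lower base rate.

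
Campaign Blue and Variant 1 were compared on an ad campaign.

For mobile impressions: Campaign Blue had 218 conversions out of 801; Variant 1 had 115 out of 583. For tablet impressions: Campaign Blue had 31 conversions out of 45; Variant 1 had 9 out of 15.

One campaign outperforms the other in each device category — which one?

Mobile: Campaign Blue 218/801 = 27.2%, Variant 1 115/583 = 19.7% → Campaign Blue
Tablet: Campaign Blue 31/45 = 68.9%, Variant 1 9/15 = 60.0% → Campaign Blue
Campaign Blue has the higher rate in both groups.

Campaign Blue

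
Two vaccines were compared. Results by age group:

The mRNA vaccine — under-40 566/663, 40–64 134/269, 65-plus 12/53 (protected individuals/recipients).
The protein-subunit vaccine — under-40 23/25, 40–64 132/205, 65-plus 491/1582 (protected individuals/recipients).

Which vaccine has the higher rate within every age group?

the protein-subunit vaccine

Under-40: the mRNA vaccine 566/663 = 85.4%, the protein-subunit vaccine 23/25 = 92.0% → the protein-subunit vaccine
40–64: the mRNA vaccine 134/269 = 49.8%, the protein-subunit vaccine 132/205 = 64.4% → the protein-subunit vaccine
65-plus: the mRNA vaccine 12/53 = 22.6%, the protein-subunit vaccine 491/1582 = 31.0% → the protein-subunit vaccine
The protein-subunit vaccine has the higher rate in all 3 groups.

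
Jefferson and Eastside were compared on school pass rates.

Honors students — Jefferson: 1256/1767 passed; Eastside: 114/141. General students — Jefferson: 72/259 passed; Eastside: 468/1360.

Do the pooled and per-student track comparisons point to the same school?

Honors: Jefferson 1256/1767 = 71.1%, Eastside 114/141 = 80.9% → Eastside
General: Jefferson 72/259 = 27.8%, Eastside 468/1360 = 34.4% → Eastside
Overall: Jefferson 1328/2026 = 65.5%, Eastside 582/1501 = 38.8% → Jefferson
Eastside wins each student group but Jefferson wins overall — the comparison reverses. Eastside's students skew toward general, which has a lower base rate.

No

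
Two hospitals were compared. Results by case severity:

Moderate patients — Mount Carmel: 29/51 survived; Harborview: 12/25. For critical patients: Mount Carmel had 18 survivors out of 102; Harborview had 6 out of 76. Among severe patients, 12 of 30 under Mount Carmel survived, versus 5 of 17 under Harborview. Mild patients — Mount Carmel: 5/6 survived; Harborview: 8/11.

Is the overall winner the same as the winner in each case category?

Yes

Moderate: Mount Carmel 29/51 = 56.9%, Harborview 12/25 = 48.0% → Mount Carmel
Critical: Mount Carmel 18/102 = 17.6%, Harborview 6/76 = 7.9% → Mount Carmel
Severe: Mount Carmel 12/30 = 40.0%, Harborview 5/17 = 29.4% → Mount Carmel
Mild: Mount Carmel 5/6 = 83.3%, Harborview 8/11 = 72.7% → Mount Carmel
Overall: Mount Carmel 64/189 = 33.9%, Harborview 31/129 = 24.0% → Mount Carmel
Mount Carmel wins overall and in every case group — no reversal.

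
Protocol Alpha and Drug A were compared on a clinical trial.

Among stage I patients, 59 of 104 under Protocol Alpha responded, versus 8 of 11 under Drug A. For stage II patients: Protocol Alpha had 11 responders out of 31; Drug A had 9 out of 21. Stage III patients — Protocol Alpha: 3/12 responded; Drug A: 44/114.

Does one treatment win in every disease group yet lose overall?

Yes

Stage I: Protocol Alpha 59/104 = 56.7%, Drug A 8/11 = 72.7% → Drug A
Stage II: Protocol Alpha 11/31 = 35.5%, Drug A 9/21 = 42.9% → Drug A
Stage III: Protocol Alpha 3/12 = 25.0%, Drug A 44/114 = 38.6% → Drug A
Overall: Protocol Alpha 73/147 = 49.7%, Drug A 61/146 = 41.8% → Protocol Alpha
Drug A wins each disease group but Protocol Alpha wins overall — the comparison reverses. Drug A's patients skew toward stage III, which has a lower base rate.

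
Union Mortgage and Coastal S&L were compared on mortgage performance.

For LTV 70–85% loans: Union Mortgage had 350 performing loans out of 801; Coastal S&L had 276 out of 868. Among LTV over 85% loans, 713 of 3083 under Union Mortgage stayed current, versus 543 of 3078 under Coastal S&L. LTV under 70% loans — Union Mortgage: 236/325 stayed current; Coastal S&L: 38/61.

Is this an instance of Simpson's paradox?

No

LTV 70–85%: Union Mortgage 350/801 = 43.7%, Coastal S&L 276/868 = 31.8% → Union Mortgage
LTV over 85%: Union Mortgage 713/3083 = 23.1%, Coastal S&L 543/3078 = 17.6% → Union Mortgage
LTV under 70%: Union Mortgage 236/325 = 72.6%, Coastal S&L 38/61 = 62.3% → Union Mortgage
Overall: Union Mortgage 1299/4209 = 30.9%, Coastal S&L 857/4007 = 21.4% → Union Mortgage
Union Mortgage wins overall and in every loan-to-value group — no reversal.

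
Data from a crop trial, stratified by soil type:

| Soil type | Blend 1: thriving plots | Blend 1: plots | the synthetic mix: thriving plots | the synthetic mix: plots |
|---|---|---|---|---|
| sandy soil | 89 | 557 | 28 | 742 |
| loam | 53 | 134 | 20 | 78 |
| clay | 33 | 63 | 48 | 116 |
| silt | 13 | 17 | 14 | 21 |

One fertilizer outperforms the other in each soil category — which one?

Blend 1

Sandy soil: Blend 1 89/557 = 16.0%, the synthetic mix 28/742 = 3.8% → Blend 1
Loam: Blend 1 53/134 = 39.6%, the synthetic mix 20/78 = 25.6% → Blend 1
Clay: Blend 1 33/63 = 52.4%, the synthetic mix 48/116 = 41.4% → Blend 1
Silt: Blend 1 13/17 = 76.5%, the synthetic mix 14/21 = 66.7% → Blend 1
Blend 1 has the higher rate in all 4 groups.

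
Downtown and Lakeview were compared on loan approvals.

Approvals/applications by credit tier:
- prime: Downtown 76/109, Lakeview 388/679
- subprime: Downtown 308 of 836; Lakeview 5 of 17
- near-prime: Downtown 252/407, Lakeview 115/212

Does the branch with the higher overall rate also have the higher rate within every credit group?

No

Prime: Downtown 76/109 = 69.7%, Lakeview 388/679 = 57.1% → Downtown
Subprime: Downtown 308/836 = 36.8%, Lakeview 5/17 = 29.4% → Downtown
Near-prime: Downtown 252/407 = 61.9%, Lakeview 115/212 = 54.2% → Downtown
Overall: Downtown 636/1352 = 47.0%, Lakeview 508/908 = 55.9% → Lakeview
Downtown wins each credit group but Lakeview wins overall — the comparison reverses. Downtown's applications skew toward subprime, which has a lower base rate.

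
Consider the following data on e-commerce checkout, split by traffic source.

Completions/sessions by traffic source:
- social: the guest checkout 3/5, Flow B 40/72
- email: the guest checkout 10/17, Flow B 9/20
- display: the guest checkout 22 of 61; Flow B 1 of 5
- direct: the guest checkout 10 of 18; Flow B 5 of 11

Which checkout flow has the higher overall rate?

Flow B

Social: the guest checkout 3/5 = 60.0%, Flow B 40/72 = 55.6% → the guest checkout
Email: the guest checkout 10/17 = 58.8%, Flow B 9/20 = 45.0% → the guest checkout
Display: the guest checkout 22/61 = 36.1%, Flow B 1/5 = 20.0% → the guest checkout
Direct: the guest checkout 10/18 = 55.6%, Flow B 5/11 = 45.5% → the guest checkout
Overall: the guest checkout 45/101 = 44.6%, Flow B 55/108 = 50.9% → Flow B
(The guest checkout wins every traffic group but Flow B wins overall — the guest checkout's sessions skew toward the low-rate display group.)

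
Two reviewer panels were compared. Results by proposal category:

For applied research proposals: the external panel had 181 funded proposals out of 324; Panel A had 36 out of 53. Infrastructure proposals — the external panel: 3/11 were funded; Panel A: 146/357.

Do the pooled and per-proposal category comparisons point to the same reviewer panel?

No

Applied research: the external panel 181/324 = 55.9%, Panel A 36/53 = 67.9% → Panel A
Infrastructure: the external panel 3/11 = 27.3%, Panel A 146/357 = 40.9% → Panel A
Overall: the external panel 184/335 = 54.9%, Panel A 182/410 = 44.4% → the external panel
Panel A wins each proposal group but the external panel wins overall — the comparison reverses. Panel A's proposals skew toward infrastructure, which has a lower base rate.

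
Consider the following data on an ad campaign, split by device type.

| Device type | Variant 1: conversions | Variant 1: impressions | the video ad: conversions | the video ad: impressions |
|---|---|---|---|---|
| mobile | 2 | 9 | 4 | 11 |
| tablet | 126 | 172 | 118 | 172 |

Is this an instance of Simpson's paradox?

No

Mobile: Variant 1 2/9 = 22.2%, the video ad 4/11 = 36.4% → the video ad
Tablet: Variant 1 126/172 = 73.3%, the video ad 118/172 = 68.6% → Variant 1
Overall: Variant 1 128/181 = 70.7%, the video ad 122/183 = 66.7% → Variant 1
Neither sweeps: Variant 1 wins 1 of 2 groups, the video ad wins 1. Variant 1 wins overall but not every group — no Simpson reversal.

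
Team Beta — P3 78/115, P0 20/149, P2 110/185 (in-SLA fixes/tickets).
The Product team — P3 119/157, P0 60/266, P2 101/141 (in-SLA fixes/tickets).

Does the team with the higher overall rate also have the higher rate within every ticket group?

Yes

P3: Team Beta 78/115 = 67.8%, the Product team 119/157 = 75.8% → the Product team
P0: Team Beta 20/149 = 13.4%, the Product team 60/266 = 22.6% → the Product team
P2: Team Beta 110/185 = 59.5%, the Product team 101/141 = 71.6% → the Product team
Overall: Team Beta 208/449 = 46.3%, the Product team 280/564 = 49.6% → the Product team
The Product team wins overall and in every ticket group — no reversal.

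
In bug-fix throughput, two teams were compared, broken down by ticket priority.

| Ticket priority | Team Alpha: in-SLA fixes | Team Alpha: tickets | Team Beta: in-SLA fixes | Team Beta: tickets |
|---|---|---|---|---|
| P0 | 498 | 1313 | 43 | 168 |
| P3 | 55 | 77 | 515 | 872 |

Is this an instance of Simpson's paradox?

P0: Team Alpha 498/1313 = 37.9%, Team Beta 43/168 = 25.6% → Team Alpha
P3: Team Alpha 55/77 = 71.4%, Team Beta 515/872 = 59.1% → Team Alpha
Overall: Team Alpha 553/1390 = 39.8%, Team Beta 558/1040 = 53.7% → Team Beta
Team Alpha wins each ticket group but Team Beta wins overall — the comparison reverses. Team Alpha's tickets skew toward P0, which has a lower base rate.

Yes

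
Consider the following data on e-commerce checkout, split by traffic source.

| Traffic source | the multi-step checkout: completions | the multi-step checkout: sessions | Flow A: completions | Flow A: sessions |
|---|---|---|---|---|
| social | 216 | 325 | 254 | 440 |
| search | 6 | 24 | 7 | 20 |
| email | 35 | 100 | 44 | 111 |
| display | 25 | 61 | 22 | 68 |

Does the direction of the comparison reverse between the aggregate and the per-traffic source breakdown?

Social: the multi-step checkout 216/325 = 66.5%, Flow A 254/440 = 57.7% → the multi-step checkout
Search: the multi-step checkout 6/24 = 25.0%, Flow A 7/20 = 35.0% → Flow A
Email: the multi-step checkout 35/100 = 35.0%, Flow A 44/111 = 39.6% → Flow A
Display: the multi-step checkout 25/61 = 41.0%, Flow A 22/68 = 32.4% → the multi-step checkout
Overall: the multi-step checkout 282/510 = 55.3%, Flow A 327/639 = 51.2% → the multi-step checkout
Neither sweeps: the multi-step checkout wins 2 of 4 groups, Flow A wins 2. The multi-step checkout wins overall but not every group — no Simpson reversal.

No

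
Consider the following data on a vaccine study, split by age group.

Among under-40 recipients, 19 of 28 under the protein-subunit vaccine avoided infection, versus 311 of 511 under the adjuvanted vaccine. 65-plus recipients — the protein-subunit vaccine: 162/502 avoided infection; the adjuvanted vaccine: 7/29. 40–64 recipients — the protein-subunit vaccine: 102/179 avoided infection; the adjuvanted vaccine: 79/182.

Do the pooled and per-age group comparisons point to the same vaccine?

Under-40: the protein-subunit vaccine 19/28 = 67.9%, the adjuvanted vaccine 311/511 = 60.9% → the protein-subunit vaccine
65-plus: the protein-subunit vaccine 162/502 = 32.3%, the adjuvanted vaccine 7/29 = 24.1% → the protein-subunit vaccine
40–64: the protein-subunit vaccine 102/179 = 57.0%, the adjuvanted vaccine 79/182 = 43.4% → the protein-subunit vaccine
Overall: the protein-subunit vaccine 283/709 = 39.9%, the adjuvanted vaccine 397/722 = 55.0% → the adjuvanted vaccine
The protein-subunit vaccine wins each age group but the adjuvanted vaccine wins overall — the comparison reverses. The protein-subunit vaccine's recipients skew toward 65-plus, which has a lower base rate.

No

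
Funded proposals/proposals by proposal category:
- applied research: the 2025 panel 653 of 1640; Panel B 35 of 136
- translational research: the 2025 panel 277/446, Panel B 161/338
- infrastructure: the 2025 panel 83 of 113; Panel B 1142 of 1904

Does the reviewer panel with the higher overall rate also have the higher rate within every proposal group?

No

Applied research: the 2025 panel 653/1640 = 39.8%, Panel B 35/136 = 25.7% → the 2025 panel
Translational research: the 2025 panel 277/446 = 62.1%, Panel B 161/338 = 47.6% → the 2025 panel
Infrastructure: the 2025 panel 83/113 = 73.5%, Panel B 1142/1904 = 60.0% → the 2025 panel
Overall: the 2025 panel 1013/2199 = 46.1%, Panel B 1338/2378 = 56.3% → Panel B
The 2025 panel wins each proposal group but Panel B wins overall — the comparison reverses. The 2025 panel's proposals skew toward applied research, which has a lower base rate.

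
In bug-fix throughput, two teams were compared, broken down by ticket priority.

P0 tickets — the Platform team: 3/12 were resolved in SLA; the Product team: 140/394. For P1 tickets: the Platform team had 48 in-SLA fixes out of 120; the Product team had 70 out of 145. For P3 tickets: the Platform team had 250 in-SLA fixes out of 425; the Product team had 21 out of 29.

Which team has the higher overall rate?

P0: the Platform team 3/12 = 25.0%, the Product team 140/394 = 35.5% → the Product team
P1: the Platform team 48/120 = 40.0%, the Product team 70/145 = 48.3% → the Product team
P3: the Platform team 250/425 = 58.8%, the Product team 21/29 = 72.4% → the Product team
Overall: the Platform team 301/557 = 54.0%, the Product team 231/568 = 40.7% → the Platform team
(The Product team wins every ticket group but the Platform team wins overall — the Product team's tickets skew toward the low-rate P0 group.)

the Platform team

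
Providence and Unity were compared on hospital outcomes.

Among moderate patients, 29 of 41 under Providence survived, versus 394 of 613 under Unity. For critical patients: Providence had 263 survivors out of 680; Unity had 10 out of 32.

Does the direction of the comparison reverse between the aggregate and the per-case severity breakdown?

Yes

Moderate: Providence 29/41 = 70.7%, Unity 394/613 = 64.3% → Providence
Critical: Providence 263/680 = 38.7%, Unity 10/32 = 31.2% → Providence
Overall: Providence 292/721 = 40.5%, Unity 404/645 = 62.6% → Unity
Providence wins each case group but Unity wins overall — the comparison reverses. Providence's patients skew toward critical, which has a lower base rate.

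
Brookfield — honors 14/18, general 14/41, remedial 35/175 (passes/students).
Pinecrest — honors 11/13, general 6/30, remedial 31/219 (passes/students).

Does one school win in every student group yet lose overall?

No

Honors: Brookfield 14/18 = 77.8%, Pinecrest 11/13 = 84.6% → Pinecrest
General: Brookfield 14/41 = 34.1%, Pinecrest 6/30 = 20.0% → Brookfield
Remedial: Brookfield 35/175 = 20.0%, Pinecrest 31/219 = 14.2% → Brookfield
Overall: Brookfield 63/234 = 26.9%, Pinecrest 48/262 = 18.3% → Brookfield
Neither sweeps: Brookfield wins 2 of 3 groups, Pinecrest wins 1. Brookfield wins overall but not every group — no Simpson reversal.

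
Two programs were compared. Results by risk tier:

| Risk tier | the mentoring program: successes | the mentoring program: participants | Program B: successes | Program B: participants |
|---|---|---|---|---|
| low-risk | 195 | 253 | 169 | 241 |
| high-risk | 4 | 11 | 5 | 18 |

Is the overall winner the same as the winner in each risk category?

Yes

Low-risk: the mentoring program 195/253 = 77.1%, Program B 169/241 = 70.1% → the mentoring program
High-risk: the mentoring program 4/11 = 36.4%, Program B 5/18 = 27.8% → the mentoring program
Overall: the mentoring program 199/264 = 75.4%, Program B 174/259 = 67.2% → the mentoring program
The mentoring program wins overall and in every risk group — no reversal.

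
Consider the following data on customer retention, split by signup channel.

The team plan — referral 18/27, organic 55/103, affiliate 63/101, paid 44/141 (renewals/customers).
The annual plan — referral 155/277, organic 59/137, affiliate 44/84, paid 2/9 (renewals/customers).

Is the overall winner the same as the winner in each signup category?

No

Referral: the team plan 18/27 = 66.7%, the annual plan 155/277 = 56.0% → the team plan
Organic: the team plan 55/103 = 53.4%, the annual plan 59/137 = 43.1% → the team plan
Affiliate: the team plan 63/101 = 62.4%, the annual plan 44/84 = 52.4% → the team plan
Paid: the team plan 44/141 = 31.2%, the annual plan 2/9 = 22.2% → the team plan
Overall: the team plan 180/372 = 48.4%, the annual plan 260/507 = 51.3% → the annual plan
The team plan wins each signup group but the annual plan wins overall — the comparison reverses. The team plan's customers skew toward paid, which has a lower base rate.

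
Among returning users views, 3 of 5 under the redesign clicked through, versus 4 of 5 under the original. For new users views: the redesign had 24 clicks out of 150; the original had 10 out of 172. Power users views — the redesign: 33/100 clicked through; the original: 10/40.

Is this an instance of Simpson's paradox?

No

Returning users: the redesign 3/5 = 60.0%, the original 4/5 = 80.0% → the original
New users: the redesign 24/150 = 16.0%, the original 10/172 = 5.8% → the redesign
Power users: the redesign 33/100 = 33.0%, the original 10/40 = 25.0% → the redesign
Overall: the redesign 60/255 = 23.5%, the original 24/217 = 11.1% → the redesign
Neither sweeps: the redesign wins 2 of 3 groups, the original wins 1. The redesign wins overall but not every group — no Simpson reversal.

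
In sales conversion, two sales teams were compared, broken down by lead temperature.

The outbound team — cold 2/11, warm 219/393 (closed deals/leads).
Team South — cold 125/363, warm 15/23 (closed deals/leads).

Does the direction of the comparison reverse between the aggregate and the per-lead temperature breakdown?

Cold: the outbound team 2/11 = 18.2%, Team South 125/363 = 34.4% → Team South
Warm: the outbound team 219/393 = 55.7%, Team South 15/23 = 65.2% → Team South
Overall: the outbound team 221/404 = 54.7%, Team South 140/386 = 36.3% → the outbound team
Team South wins each lead group but the outbound team wins overall — the comparison reverses. Team South's leads skew toward cold, which has a lower base rate.

Yes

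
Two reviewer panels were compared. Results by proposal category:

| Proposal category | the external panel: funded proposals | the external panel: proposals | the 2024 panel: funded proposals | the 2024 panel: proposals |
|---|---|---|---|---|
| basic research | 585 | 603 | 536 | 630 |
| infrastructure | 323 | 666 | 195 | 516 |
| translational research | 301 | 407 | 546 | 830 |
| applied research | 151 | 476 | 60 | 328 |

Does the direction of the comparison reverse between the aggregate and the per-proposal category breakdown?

No

Basic research: the external panel 585/603 = 97.0%, the 2024 panel 536/630 = 85.1% → the external panel
Infrastructure: the external panel 323/666 = 48.5%, the 2024 panel 195/516 = 37.8% → the external panel
Translational research: the external panel 301/407 = 74.0%, the 2024 panel 546/830 = 65.8% → the external panel
Applied research: the external panel 151/476 = 31.7%, the 2024 panel 60/328 = 18.3% → the external panel
Overall: the external panel 1360/2152 = 63.2%, the 2024 panel 1337/2304 = 58.0% → the external panel
The external panel wins overall and in every proposal group — no reversal.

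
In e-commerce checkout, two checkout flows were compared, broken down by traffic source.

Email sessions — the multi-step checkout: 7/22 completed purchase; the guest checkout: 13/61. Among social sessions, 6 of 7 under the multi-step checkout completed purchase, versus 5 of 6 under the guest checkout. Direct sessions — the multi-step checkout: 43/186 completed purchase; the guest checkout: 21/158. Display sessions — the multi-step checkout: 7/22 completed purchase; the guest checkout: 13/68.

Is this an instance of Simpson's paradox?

Email: the multi-step checkout 7/22 = 31.8%, the guest checkout 13/61 = 21.3% → the multi-step checkout
Social: the multi-step checkout 6/7 = 85.7%, the guest checkout 5/6 = 83.3% → the multi-step checkout
Direct: the multi-step checkout 43/186 = 23.1%, the guest checkout 21/158 = 13.3% → the multi-step checkout
Display: the multi-step checkout 7/22 = 31.8%, the guest checkout 13/68 = 19.1% → the multi-step checkout
Overall: the multi-step checkout 63/237 = 26.6%, the guest checkout 52/293 = 17.7% → the multi-step checkout
The multi-step checkout wins overall and in every traffic group — no reversal.

No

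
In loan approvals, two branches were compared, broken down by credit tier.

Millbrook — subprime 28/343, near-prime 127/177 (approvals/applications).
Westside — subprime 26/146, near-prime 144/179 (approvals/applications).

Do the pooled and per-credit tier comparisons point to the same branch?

Yes

Subprime: Millbrook 28/343 = 8.2%, Westside 26/146 = 17.8% → Westside
Near-prime: Millbrook 127/177 = 71.8%, Westside 144/179 = 80.4% → Westside
Overall: Millbrook 155/520 = 29.8%, Westside 170/325 = 52.3% → Westside
Westside wins overall and in every credit group — no reversal.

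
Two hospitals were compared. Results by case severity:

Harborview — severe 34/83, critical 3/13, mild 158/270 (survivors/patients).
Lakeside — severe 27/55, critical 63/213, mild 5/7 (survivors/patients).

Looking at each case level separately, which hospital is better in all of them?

Severe: Harborview 34/83 = 41.0%, Lakeside 27/55 = 49.1% → Lakeside
Critical: Harborview 3/13 = 23.1%, Lakeside 63/213 = 29.6% → Lakeside
Mild: Harborview 158/270 = 58.5%, Lakeside 5/7 = 71.4% → Lakeside
Lakeside has the higher rate in all 3 groups.

Lakeside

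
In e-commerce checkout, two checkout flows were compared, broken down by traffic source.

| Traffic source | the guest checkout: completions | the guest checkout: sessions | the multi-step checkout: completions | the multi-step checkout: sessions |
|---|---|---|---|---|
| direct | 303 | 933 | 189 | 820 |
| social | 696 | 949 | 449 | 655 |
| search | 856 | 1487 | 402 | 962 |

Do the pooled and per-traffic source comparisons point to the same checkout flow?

Direct: the guest checkout 303/933 = 32.5%, the multi-step checkout 189/820 = 23.0% → the guest checkout
Social: the guest checkout 696/949 = 73.3%, the multi-step checkout 449/655 = 68.5% → the guest checkout
Search: the guest checkout 856/1487 = 57.6%, the multi-step checkout 402/962 = 41.8% → the guest checkout
Overall: the guest checkout 1855/3369 = 55.1%, the multi-step checkout 1040/2437 = 42.7% → the guest checkout
The guest checkout wins overall and in every traffic group — no reversal.

Yes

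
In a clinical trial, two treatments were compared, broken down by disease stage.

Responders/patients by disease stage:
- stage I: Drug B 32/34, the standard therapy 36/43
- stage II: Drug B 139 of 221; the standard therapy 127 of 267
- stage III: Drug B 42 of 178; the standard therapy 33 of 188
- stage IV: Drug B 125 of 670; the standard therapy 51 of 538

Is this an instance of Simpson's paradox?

Stage I: Drug B 32/34 = 94.1%, the standard therapy 36/43 = 83.7% → Drug B
Stage II: Drug B 139/221 = 62.9%, the standard therapy 127/267 = 47.6% → Drug B
Stage III: Drug B 42/178 = 23.6%, the standard therapy 33/188 = 17.6% → Drug B
Stage IV: Drug B 125/670 = 18.7%, the standard therapy 51/538 = 9.5% → Drug B
Overall: Drug B 338/1103 = 30.6%, the standard therapy 247/1036 = 23.8% → Drug B
Drug B wins overall and in every disease group — no reversal.

No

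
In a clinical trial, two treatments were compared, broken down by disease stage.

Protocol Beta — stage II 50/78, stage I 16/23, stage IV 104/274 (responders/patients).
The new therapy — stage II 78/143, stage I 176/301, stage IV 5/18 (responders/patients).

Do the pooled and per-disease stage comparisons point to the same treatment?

Stage II: Protocol Beta 50/78 = 64.1%, the new therapy 78/143 = 54.5% → Protocol Beta
Stage I: Protocol Beta 16/23 = 69.6%, the new therapy 176/301 = 58.5% → Protocol Beta
Stage IV: Protocol Beta 104/274 = 38.0%, the new therapy 5/18 = 27.8% → Protocol Beta
Overall: Protocol Beta 170/375 = 45.3%, the new therapy 259/462 = 56.1% → the new therapy
Protocol Beta wins each disease group but the new therapy wins overall — the comparison reverses. Protocol Beta's patients skew toward stage IV, which has a lower base rate.

No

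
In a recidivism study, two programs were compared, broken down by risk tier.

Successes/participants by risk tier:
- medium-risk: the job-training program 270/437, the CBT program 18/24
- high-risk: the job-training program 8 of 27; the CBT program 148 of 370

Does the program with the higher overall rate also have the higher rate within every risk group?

Medium-risk: the job-training program 270/437 = 61.8%, the CBT program 18/24 = 75.0% → the CBT program
High-risk: the job-training program 8/27 = 29.6%, the CBT program 148/370 = 40.0% → the CBT program
Overall: the job-training program 278/464 = 59.9%, the CBT program 166/394 = 42.1% → the job-training program
The CBT program wins each risk group but the job-training program wins overall — the comparison reverses. The CBT program's participants skew toward high-risk, which has a lower base rate.

No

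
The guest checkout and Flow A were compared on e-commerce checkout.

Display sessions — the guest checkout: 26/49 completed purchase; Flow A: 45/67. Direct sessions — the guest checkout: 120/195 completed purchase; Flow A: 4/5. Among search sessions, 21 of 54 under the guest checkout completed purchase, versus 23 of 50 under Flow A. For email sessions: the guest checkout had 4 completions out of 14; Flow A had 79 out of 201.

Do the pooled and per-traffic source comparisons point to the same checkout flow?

No

Display: the guest checkout 26/49 = 53.1%, Flow A 45/67 = 67.2% → Flow A
Direct: the guest checkout 120/195 = 61.5%, Flow A 4/5 = 80.0% → Flow A
Search: the guest checkout 21/54 = 38.9%, Flow A 23/50 = 46.0% → Flow A
Email: the guest checkout 4/14 = 28.6%, Flow A 79/201 = 39.3% → Flow A
Overall: the guest checkout 171/312 = 54.8%, Flow A 151/323 = 46.7% → the guest checkout
Flow A wins each traffic group but the guest checkout wins overall — the comparison reverses. Flow A's sessions skew toward email, which has a lower base rate.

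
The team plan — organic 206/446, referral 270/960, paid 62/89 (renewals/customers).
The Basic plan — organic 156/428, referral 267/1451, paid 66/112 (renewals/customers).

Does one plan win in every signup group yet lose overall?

Organic: the team plan 206/446 = 46.2%, the Basic plan 156/428 = 36.4% → the team plan
Referral: the team plan 270/960 = 28.1%, the Basic plan 267/1451 = 18.4% → the team plan
Paid: the team plan 62/89 = 69.7%, the Basic plan 66/112 = 58.9% → the team plan
Overall: the team plan 538/1495 = 36.0%, the Basic plan 489/1991 = 24.6% → the team plan
The team plan wins overall and in every signup group — no reversal.

No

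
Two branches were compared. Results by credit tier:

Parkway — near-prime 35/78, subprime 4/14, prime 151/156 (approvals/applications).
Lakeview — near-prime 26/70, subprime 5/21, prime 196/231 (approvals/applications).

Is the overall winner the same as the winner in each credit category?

Near-prime: Parkway 35/78 = 44.9%, Lakeview 26/70 = 37.1% → Parkway
Subprime: Parkway 4/14 = 28.6%, Lakeview 5/21 = 23.8% → Parkway
Prime: Parkway 151/156 = 96.8%, Lakeview 196/231 = 84.8% → Parkway
Overall: Parkway 190/248 = 76.6%, Lakeview 227/322 = 70.5% → Parkway
Parkway wins overall and in every credit group — no reversal.

Yes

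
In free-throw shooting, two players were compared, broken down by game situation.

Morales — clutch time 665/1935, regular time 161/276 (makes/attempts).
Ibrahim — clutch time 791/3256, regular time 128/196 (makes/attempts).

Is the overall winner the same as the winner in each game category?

Clutch time: Morales 665/1935 = 34.4%, Ibrahim 791/3256 = 24.3% → Morales
Regular time: Morales 161/276 = 58.3%, Ibrahim 128/196 = 65.3% → Ibrahim
Overall: Morales 826/2211 = 37.4%, Ibrahim 919/3452 = 26.6% → Morales
Neither sweeps: Morales wins 1 of 2 groups, Ibrahim wins 1. Morales wins overall but not every group — no Simpson reversal.

No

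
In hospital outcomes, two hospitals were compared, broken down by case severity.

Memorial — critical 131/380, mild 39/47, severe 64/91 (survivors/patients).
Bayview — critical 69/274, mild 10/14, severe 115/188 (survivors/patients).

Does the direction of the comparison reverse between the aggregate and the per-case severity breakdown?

Critical: Memorial 131/380 = 34.5%, Bayview 69/274 = 25.2% → Memorial
Mild: Memorial 39/47 = 83.0%, Bayview 10/14 = 71.4% → Memorial
Severe: Memorial 64/91 = 70.3%, Bayview 115/188 = 61.2% → Memorial
Overall: Memorial 234/518 = 45.2%, Bayview 194/476 = 40.8% → Memorial
Memorial wins overall and in every case group — no reversal.

No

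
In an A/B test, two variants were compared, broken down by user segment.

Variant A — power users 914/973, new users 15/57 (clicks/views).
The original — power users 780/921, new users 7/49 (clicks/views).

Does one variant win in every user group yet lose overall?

No

Power users: Variant A 914/973 = 93.9%, the original 780/921 = 84.7% → Variant A
New users: Variant A 15/57 = 26.3%, the original 7/49 = 14.3% → Variant A
Overall: Variant A 929/1030 = 90.2%, the original 787/970 = 81.1% → Variant A
Variant A wins overall and in every user group — no reversal.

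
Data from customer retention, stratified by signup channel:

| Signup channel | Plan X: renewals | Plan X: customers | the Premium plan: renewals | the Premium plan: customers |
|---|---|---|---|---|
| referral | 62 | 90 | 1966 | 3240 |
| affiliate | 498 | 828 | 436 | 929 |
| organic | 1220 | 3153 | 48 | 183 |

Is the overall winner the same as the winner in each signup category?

No

Referral: Plan X 62/90 = 68.9%, the Premium plan 1966/3240 = 60.7% → Plan X
Affiliate: Plan X 498/828 = 60.1%, the Premium plan 436/929 = 46.9% → Plan X
Organic: Plan X 1220/3153 = 38.7%, the Premium plan 48/183 = 26.2% → Plan X
Overall: Plan X 1780/4071 = 43.7%, the Premium plan 2450/4352 = 56.3% → the Premium plan
Plan X wins each signup group but the Premium plan wins overall — the comparison reverses. Plan X's customers skew toward organic, which has a lower base rate.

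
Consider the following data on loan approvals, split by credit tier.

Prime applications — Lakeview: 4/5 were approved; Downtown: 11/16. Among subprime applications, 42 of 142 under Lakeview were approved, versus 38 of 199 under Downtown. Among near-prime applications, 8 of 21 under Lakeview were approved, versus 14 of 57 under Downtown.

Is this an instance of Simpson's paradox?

Prime: Lakeview 4/5 = 80.0%, Downtown 11/16 = 68.8% → Lakeview
Subprime: Lakeview 42/142 = 29.6%, Downtown 38/199 = 19.1% → Lakeview
Near-prime: Lakeview 8/21 = 38.1%, Downtown 14/57 = 24.6% → Lakeview
Overall: Lakeview 54/168 = 32.1%, Downtown 63/272 = 23.2% → Lakeview
Lakeview wins overall and in every credit group — no reversal.

No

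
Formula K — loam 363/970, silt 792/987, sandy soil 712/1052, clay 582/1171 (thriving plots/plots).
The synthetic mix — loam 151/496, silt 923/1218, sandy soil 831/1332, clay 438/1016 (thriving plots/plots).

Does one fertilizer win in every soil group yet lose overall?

No

Loam: Formula K 363/970 = 37.4%, the synthetic mix 151/496 = 30.4% → Formula K
Silt: Formula K 792/987 = 80.2%, the synthetic mix 923/1218 = 75.8% → Formula K
Sandy soil: Formula K 712/1052 = 67.7%, the synthetic mix 831/1332 = 62.4% → Formula K
Clay: Formula K 582/1171 = 49.7%, the synthetic mix 438/1016 = 43.1% → Formula K
Overall: Formula K 2449/4180 = 58.6%, the synthetic mix 2343/4062 = 57.7% → Formula K
Formula K wins overall and in every soil group — no reversal.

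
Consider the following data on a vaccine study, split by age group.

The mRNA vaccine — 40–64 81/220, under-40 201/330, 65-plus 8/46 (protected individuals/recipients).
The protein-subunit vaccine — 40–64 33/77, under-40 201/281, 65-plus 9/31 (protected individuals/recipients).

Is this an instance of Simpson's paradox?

40–64: the mRNA vaccine 81/220 = 36.8%, the protein-subunit vaccine 33/77 = 42.9% → the protein-subunit vaccine
Under-40: the mRNA vaccine 201/330 = 60.9%, the protein-subunit vaccine 201/281 = 71.5% → the protein-subunit vaccine
65-plus: the mRNA vaccine 8/46 = 17.4%, the protein-subunit vaccine 9/31 = 29.0% → the protein-subunit vaccine
Overall: the mRNA vaccine 290/596 = 48.7%, the protein-subunit vaccine 243/389 = 62.5% → the protein-subunit vaccine
The protein-subunit vaccine wins overall and in every age group — no reversal.

No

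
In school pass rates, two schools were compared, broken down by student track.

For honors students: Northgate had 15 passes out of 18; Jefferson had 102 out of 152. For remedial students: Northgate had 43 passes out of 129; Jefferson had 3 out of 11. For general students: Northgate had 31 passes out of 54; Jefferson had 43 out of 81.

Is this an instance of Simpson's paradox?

Honors: Northgate 15/18 = 83.3%, Jefferson 102/152 = 67.1% → Northgate
Remedial: Northgate 43/129 = 33.3%, Jefferson 3/11 = 27.3% → Northgate
General: Northgate 31/54 = 57.4%, Jefferson 43/81 = 53.1% → Northgate
Overall: Northgate 89/201 = 44.3%, Jefferson 148/244 = 60.7% → Jefferson
Northgate wins each student group but Jefferson wins overall — the comparison reverses. Northgate's students skew toward remedial, which has a lower base rate.

Yes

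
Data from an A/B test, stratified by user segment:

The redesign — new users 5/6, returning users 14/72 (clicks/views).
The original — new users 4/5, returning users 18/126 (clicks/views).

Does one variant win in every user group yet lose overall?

No

New users: the redesign 5/6 = 83.3%, the original 4/5 = 80.0% → the redesign
Returning users: the redesign 14/72 = 19.4%, the original 18/126 = 14.3% → the redesign
Overall: the redesign 19/78 = 24.4%, the original 22/131 = 16.8% → the redesign
The redesign wins overall and in every user group — no reversal.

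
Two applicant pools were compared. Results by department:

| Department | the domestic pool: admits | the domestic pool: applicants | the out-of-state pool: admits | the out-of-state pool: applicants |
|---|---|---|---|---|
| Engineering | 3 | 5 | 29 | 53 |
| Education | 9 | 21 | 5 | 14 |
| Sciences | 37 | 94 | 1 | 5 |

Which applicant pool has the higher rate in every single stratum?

the domestic pool

Engineering: the domestic pool 3/5 = 60.0%, the out-of-state pool 29/53 = 54.7% → the domestic pool
Education: the domestic pool 9/21 = 42.9%, the out-of-state pool 5/14 = 35.7% → the domestic pool
Sciences: the domestic pool 37/94 = 39.4%, the out-of-state pool 1/5 = 20.0% → the domestic pool
The domestic pool has the higher rate in all 3 groups.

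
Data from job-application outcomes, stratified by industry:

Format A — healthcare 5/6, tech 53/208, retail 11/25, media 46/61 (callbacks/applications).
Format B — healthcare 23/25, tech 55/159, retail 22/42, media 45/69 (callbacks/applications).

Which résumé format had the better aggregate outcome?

Format B

Healthcare: Format A 5/6 = 83.3%, Format B 23/25 = 92.0% → Format B
Tech: Format A 53/208 = 25.5%, Format B 55/159 = 34.6% → Format B
Retail: Format A 11/25 = 44.0%, Format B 22/42 = 52.4% → Format B
Media: Format A 46/61 = 75.4%, Format B 45/69 = 65.2% → Format A
Overall: Format A 115/300 = 38.3%, Format B 145/295 = 49.2% → Format B
(Neither sweeps every industry group, but Format B has the higher pooled rate.)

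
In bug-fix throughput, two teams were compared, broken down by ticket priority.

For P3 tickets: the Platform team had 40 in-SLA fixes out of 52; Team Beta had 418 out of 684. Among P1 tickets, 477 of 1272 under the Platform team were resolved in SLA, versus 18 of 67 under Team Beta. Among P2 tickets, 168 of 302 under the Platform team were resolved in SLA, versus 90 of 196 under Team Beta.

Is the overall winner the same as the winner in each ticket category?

No

P3: the Platform team 40/52 = 76.9%, Team Beta 418/684 = 61.1% → the Platform team
P1: the Platform team 477/1272 = 37.5%, Team Beta 18/67 = 26.9% → the Platform team
P2: the Platform team 168/302 = 55.6%, Team Beta 90/196 = 45.9% → the Platform team
Overall: the Platform team 685/1626 = 42.1%, Team Beta 526/947 = 55.5% → Team Beta
The Platform team wins each ticket group but Team Beta wins overall — the comparison reverses. The Platform team's tickets skew toward P1, which has a lower base rate.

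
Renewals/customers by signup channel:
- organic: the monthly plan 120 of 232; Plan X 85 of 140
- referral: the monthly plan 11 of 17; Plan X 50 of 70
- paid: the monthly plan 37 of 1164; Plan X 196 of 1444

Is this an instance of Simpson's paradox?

No

Organic: the monthly plan 120/232 = 51.7%, Plan X 85/140 = 60.7% → Plan X
Referral: the monthly plan 11/17 = 64.7%, Plan X 50/70 = 71.4% → Plan X
Paid: the monthly plan 37/1164 = 3.2%, Plan X 196/1444 = 13.6% → Plan X
Overall: the monthly plan 168/1413 = 11.9%, Plan X 331/1654 = 20.0% → Plan X
Plan X wins overall and in every signup group — no reversal.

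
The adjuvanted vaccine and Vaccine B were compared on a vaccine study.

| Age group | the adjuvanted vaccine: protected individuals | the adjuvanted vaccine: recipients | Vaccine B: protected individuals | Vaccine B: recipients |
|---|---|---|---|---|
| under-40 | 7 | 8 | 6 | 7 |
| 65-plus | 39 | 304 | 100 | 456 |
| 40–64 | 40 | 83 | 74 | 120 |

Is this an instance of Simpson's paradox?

Under-40: the adjuvanted vaccine 7/8 = 87.5%, Vaccine B 6/7 = 85.7% → the adjuvanted vaccine
65-plus: the adjuvanted vaccine 39/304 = 12.8%, Vaccine B 100/456 = 21.9% → Vaccine B
40–64: the adjuvanted vaccine 40/83 = 48.2%, Vaccine B 74/120 = 61.7% → Vaccine B
Overall: the adjuvanted vaccine 86/395 = 21.8%, Vaccine B 180/583 = 30.9% → Vaccine B
Neither sweeps: the adjuvanted vaccine wins 1 of 3 groups, Vaccine B wins 2. Vaccine B wins overall but not every group — no Simpson reversal.

No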